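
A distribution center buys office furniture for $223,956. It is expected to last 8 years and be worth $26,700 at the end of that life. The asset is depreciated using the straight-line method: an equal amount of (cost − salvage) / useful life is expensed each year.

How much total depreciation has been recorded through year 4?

Depreciable base = $223,956 − $26,700 = $197,256.
Annual expense = $197,256 / 8 = $24,657.
End of year 1: book value $199,299.
End of year 2: book value $174,642.
End of year 3: book value $149,985.
End of year 4: book value $125,328.
Accumulated through year 4 = $223,956 − $125,328 = $98,628.

$98,628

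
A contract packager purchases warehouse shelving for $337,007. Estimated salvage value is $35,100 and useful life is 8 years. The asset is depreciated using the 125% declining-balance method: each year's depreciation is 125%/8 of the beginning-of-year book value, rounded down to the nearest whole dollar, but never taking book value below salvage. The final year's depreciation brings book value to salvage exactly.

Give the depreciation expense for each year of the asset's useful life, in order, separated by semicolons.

$52,657; $44,429; $37,487; $31,630; $26,688; $22,518; $18,999; $67,499

Depreciable base = $337,007 − $35,100 = $301,907.
Year 1: ⌊$337,007 × 125%/8⌋ = $52,657. Book value $284,350.
Year 2: ⌊$284,350 × 125%/8⌋ = $44,429. Book value $239,921.
Year 3: ⌊$239,921 × 125%/8⌋ = $37,487. Book value $202,434.
Year 4: ⌊$202,434 × 125%/8⌋ = $31,630. Book value $170,804.
Year 5: ⌊$170,804 × 125%/8⌋ = $26,688. Book value $144,116.
Year 6: ⌊$144,116 × 125%/8⌋ = $22,518. Book value $121,598.
Year 7: ⌊$121,598 × 125%/8⌋ = $18,999. Book value $102,599.
Year 8 (final): $102,599 − $35,100 = $67,499. Book value $35,100.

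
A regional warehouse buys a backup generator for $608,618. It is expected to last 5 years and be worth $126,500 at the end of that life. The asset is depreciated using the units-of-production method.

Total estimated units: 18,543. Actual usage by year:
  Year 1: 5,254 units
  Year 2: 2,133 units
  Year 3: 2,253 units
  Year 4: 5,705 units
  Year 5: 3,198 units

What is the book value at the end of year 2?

$416,556

Depreciable base = $608,618 − $126,500 = $482,118.
Rate = $482,118 / 18,543 units = $26 per unit.
Year 1: 5,254 × $26 = $136,604. Book value $472,014.
Year 2: 2,133 × $26 = $55,458. Book value $416,556.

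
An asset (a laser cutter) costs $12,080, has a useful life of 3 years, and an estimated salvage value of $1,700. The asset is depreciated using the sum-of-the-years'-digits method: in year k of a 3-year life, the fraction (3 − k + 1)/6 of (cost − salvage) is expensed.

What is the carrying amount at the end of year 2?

Depreciable base = $12,080 − $1,700 = $10,380.
Sum of the years' digits = 3+2+1 = 6.
Year 1: $10,380 × 3/6 = $5,190. Book value $6,890.
Year 2: $10,380 × 2/6 = $3,460. Book value $3,430.

$3,430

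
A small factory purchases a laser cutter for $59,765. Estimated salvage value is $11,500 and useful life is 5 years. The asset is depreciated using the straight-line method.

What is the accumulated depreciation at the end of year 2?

$19,306

Depreciable base = $59,765 − $11,500 = $48,265.
Annual expense = $48,265 / 5 = $9,653.
End of year 1: book value $50,112.
End of year 2: book value $40,459.
Accumulated through year 2 = $59,765 − $40,459 = $19,306.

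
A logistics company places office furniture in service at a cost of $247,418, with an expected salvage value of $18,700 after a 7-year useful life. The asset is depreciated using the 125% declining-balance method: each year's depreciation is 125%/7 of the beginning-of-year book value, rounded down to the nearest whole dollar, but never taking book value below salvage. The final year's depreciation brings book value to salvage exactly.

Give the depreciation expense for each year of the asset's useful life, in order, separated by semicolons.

$44,181; $36,292; $29,811; $24,488; $20,115; $16,523; $57,308

Depreciable base = $247,418 − $18,700 = $228,718.
Year 1: ⌊$247,418 × 125%/7⌋ = $44,181. Book value $203,237.
Year 2: ⌊$203,237 × 125%/7⌋ = $36,292. Book value $166,945.
Year 3: ⌊$166,945 × 125%/7⌋ = $29,811. Book value $137,134.
Year 4: ⌊$137,134 × 125%/7⌋ = $24,488. Book value $112,646.
Year 5: ⌊$112,646 × 125%/7⌋ = $20,115. Book value $92,531.
Year 6: ⌊$92,531 × 125%/7⌋ = $16,523. Book value $76,008.
Year 7 (final): $76,008 − $18,700 = $57,308. Book value $18,700.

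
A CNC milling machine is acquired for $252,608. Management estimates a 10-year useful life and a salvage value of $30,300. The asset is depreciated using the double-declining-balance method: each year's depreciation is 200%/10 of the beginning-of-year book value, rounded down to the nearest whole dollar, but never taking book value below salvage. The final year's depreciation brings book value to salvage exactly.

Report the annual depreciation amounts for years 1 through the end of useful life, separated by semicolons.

$50,521; $40,417; $32,334; $25,867; $20,693; $16,555; $13,244; $10,595; $8,476; $3,606

Depreciable base = $252,608 − $30,300 = $222,308.
Year 1: ⌊$252,608 × 200%/10⌋ = $50,521. Book value $202,087.
Year 2: ⌊$202,087 × 200%/10⌋ = $40,417. Book value $161,670.
Year 3: ⌊$161,670 × 200%/10⌋ = $32,334. Book value $129,336.
Year 4: ⌊$129,336 × 200%/10⌋ = $25,867. Book value $103,469.
Year 5: ⌊$103,469 × 200%/10⌋ = $20,693. Book value $82,776.
Year 6: ⌊$82,776 × 200%/10⌋ = $16,555. Book value $66,221.
Year 7: ⌊$66,221 × 200%/10⌋ = $13,244. Book value $52,977.
Year 8: ⌊$52,977 × 200%/10⌋ = $10,595. Book value $42,382.
Year 9: ⌊$42,382 × 200%/10⌋ = $8,476. Book value $33,906.
Year 10 (final): $33,906 − $30,300 = $3,606. Book value $30,300.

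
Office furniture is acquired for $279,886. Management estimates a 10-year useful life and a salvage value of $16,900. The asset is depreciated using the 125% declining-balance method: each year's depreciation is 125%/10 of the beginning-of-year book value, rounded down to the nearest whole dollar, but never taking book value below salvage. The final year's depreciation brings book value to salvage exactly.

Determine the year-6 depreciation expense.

$17,944

Depreciable base = $279,886 − $16,900 = $262,986.
Year 1: ⌊$279,886 × 125%/10⌋ = $34,985. Book value $244,901.
Year 2: ⌊$244,901 × 125%/10⌋ = $30,612. Book value $214,289.
Year 3: ⌊$214,289 × 125%/10⌋ = $26,786. Book value $187,503.
Year 4: ⌊$187,503 × 125%/10⌋ = $23,437. Book value $164,066.
Year 5: ⌊$164,066 × 125%/10⌋ = $20,508. Book value $143,558.
Year 6: ⌊$143,558 × 125%/10⌋ = $17,944. Book value $125,614.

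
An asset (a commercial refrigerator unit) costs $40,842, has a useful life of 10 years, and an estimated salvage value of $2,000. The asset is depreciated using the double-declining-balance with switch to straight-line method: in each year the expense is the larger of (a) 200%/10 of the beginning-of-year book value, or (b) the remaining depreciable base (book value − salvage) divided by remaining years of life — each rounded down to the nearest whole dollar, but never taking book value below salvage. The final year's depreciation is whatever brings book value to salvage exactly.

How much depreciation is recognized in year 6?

Depreciable base = $40,842 − $2,000 = $38,842.
Year 1: DB = ⌊$40,842 × 200%/10⌋ = $8,168; SL = ⌊$38,842/10⌋ = $3,884 → take DB $8,168. Book value $32,674.
Year 2: DB = ⌊$32,674 × 200%/10⌋ = $6,534; SL = ⌊$30,674/9⌋ = $3,408 → take DB $6,534. Book value $26,140.
Year 3: DB = ⌊$26,140 × 200%/10⌋ = $5,228; SL = ⌊$24,140/8⌋ = $3,017 → take DB $5,228. Book value $20,912.
Year 4: DB = ⌊$20,912 × 200%/10⌋ = $4,182; SL = ⌊$18,912/7⌋ = $2,701 → take DB $4,182. Book value $16,730.
Year 5: DB = ⌊$16,730 × 200%/10⌋ = $3,346; SL = ⌊$14,730/6⌋ = $2,455 → take DB $3,346. Book value $13,384.
Year 6: DB = ⌊$13,384 × 200%/10⌋ = $2,676; SL = ⌊$11,384/5⌋ = $2,276 → take DB $2,676. Book value $10,708.

$2,676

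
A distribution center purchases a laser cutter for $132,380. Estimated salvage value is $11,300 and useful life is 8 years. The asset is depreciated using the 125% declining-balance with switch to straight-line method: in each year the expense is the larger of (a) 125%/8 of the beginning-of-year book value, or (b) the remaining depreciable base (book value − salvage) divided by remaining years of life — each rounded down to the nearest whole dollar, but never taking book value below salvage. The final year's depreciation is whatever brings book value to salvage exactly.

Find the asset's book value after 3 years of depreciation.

Depreciable base = $132,380 − $11,300 = $121,080.
Year 1: DB = ⌊$132,380 × 125%/8⌋ = $20,684; SL = ⌊$121,080/8⌋ = $15,135 → take DB $20,684. Book value $111,696.
Year 2: DB = ⌊$111,696 × 125%/8⌋ = $17,452; SL = ⌊$100,396/7⌋ = $14,342 → take DB $17,452. Book value $94,244.
Year 3: DB = ⌊$94,244 × 125%/8⌋ = $14,725; SL = ⌊$82,944/6⌋ = $13,824 → take DB $14,725. Book value $79,519.

$79,519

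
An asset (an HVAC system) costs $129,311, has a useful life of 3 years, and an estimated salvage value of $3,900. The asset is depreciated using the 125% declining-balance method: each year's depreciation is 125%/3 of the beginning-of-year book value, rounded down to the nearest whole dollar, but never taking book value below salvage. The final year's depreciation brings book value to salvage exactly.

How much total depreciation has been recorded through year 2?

Depreciable base = $129,311 − $3,900 = $125,411.
Year 1: ⌊$129,311 × 125%/3⌋ = $53,879. Book value $75,432.
Year 2: ⌊$75,432 × 125%/3⌋ = $31,430. Book value $44,002.
Accumulated through year 2 = $129,311 − $44,002 = $85,309.

$85,309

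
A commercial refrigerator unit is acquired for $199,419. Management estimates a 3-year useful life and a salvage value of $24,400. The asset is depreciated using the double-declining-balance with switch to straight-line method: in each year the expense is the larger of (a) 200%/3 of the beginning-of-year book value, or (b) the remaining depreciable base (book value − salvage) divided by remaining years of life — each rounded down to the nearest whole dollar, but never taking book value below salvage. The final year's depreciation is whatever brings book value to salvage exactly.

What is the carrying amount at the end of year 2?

Depreciable base = $199,419 − $24,400 = $175,019.
Year 1: DB = ⌊$199,419 × 200%/3⌋ = $132,946; SL = ⌊$175,019/3⌋ = $58,339 → take DB $132,946. Book value $66,473.
Year 2: DB = ⌊$66,473 × 200%/3⌋ = $44,315; SL = ⌊$42,073/2⌋ = $21,036 → take DB $44,315, capped at $42,073. Book value $24,400.

$24,400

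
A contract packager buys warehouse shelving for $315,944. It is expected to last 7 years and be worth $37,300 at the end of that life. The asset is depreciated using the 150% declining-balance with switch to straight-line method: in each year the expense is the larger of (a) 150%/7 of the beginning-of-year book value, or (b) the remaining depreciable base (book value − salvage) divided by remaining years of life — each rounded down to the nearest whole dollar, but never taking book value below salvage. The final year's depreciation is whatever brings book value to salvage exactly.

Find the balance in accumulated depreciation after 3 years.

$162,692

Depreciable base = $315,944 − $37,300 = $278,644.
Year 1: DB = ⌊$315,944 × 150%/7⌋ = $67,702; SL = ⌊$278,644/7⌋ = $39,806 → take DB $67,702. Book value $248,242.
Year 2: DB = ⌊$248,242 × 150%/7⌋ = $53,194; SL = ⌊$210,942/6⌋ = $35,157 → take DB $53,194. Book value $195,048.
Year 3: DB = ⌊$195,048 × 150%/7⌋ = $41,796; SL = ⌊$157,748/5⌋ = $31,549 → take DB $41,796. Book value $153,252.
Accumulated through year 3 = $315,944 − $153,252 = $162,692.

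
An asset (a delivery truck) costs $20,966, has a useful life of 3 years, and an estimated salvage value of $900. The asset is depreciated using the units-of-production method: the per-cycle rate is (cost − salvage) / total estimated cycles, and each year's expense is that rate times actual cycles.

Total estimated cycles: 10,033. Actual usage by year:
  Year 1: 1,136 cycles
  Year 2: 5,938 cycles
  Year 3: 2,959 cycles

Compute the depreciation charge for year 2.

$11,876

Depreciable base = $20,966 − $900 = $20,066.
Rate = $20,066 / 10,033 cycles = $2 per cycle.
Year 1: 1,136 × $2 = $2,272. Book value $18,694.
Year 2: 5,938 × $2 = $11,876. Book value $6,818.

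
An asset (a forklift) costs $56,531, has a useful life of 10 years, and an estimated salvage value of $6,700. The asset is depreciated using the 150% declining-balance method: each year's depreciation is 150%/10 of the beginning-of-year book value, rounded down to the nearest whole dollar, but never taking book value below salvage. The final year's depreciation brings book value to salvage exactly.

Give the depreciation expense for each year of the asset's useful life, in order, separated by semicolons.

Depreciable base = $56,531 − $6,700 = $49,831.
Year 1: ⌊$56,531 × 150%/10⌋ = $8,479. Book value $48,052.
Year 2: ⌊$48,052 × 150%/10⌋ = $7,207. Book value $40,845.
Year 3: ⌊$40,845 × 150%/10⌋ = $6,126. Book value $34,719.
Year 4: ⌊$34,719 × 150%/10⌋ = $5,207. Book value $29,512.
Year 5: ⌊$29,512 × 150%/10⌋ = $4,426. Book value $25,086.
Year 6: ⌊$25,086 × 150%/10⌋ = $3,762. Book value $21,324.
Year 7: ⌊$21,324 × 150%/10⌋ = $3,198. Book value $18,126.
Year 8: ⌊$18,126 × 150%/10⌋ = $2,718. Book value $15,408.
Year 9: ⌊$15,408 × 150%/10⌋ = $2,311. Book value $13,097.
Year 10 (final): $13,097 − $6,700 = $6,397. Book value $6,700.

$8,479; $7,207; $6,126; $5,207; $4,426; $3,762; $3,198; $2,718; $2,311; $6,397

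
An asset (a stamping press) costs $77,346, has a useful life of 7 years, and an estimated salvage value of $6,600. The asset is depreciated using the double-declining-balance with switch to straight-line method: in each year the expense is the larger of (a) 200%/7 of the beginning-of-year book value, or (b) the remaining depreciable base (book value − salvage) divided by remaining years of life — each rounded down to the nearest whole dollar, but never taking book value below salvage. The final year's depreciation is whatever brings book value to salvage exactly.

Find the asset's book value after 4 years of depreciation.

$20,135

Depreciable base = $77,346 − $6,600 = $70,746.
Year 1: DB = ⌊$77,346 × 200%/7⌋ = $22,098; SL = ⌊$70,746/7⌋ = $10,106 → take DB $22,098. Book value $55,248.
Year 2: DB = ⌊$55,248 × 200%/7⌋ = $15,785; SL = ⌊$48,648/6⌋ = $8,108 → take DB $15,785. Book value $39,463.
Year 3: DB = ⌊$39,463 × 200%/7⌋ = $11,275; SL = ⌊$32,863/5⌋ = $6,572 → take DB $11,275. Book value $28,188.
Year 4: DB = ⌊$28,188 × 200%/7⌋ = $8,053; SL = ⌊$21,588/4⌋ = $5,397 → take DB $8,053. Book value $20,135.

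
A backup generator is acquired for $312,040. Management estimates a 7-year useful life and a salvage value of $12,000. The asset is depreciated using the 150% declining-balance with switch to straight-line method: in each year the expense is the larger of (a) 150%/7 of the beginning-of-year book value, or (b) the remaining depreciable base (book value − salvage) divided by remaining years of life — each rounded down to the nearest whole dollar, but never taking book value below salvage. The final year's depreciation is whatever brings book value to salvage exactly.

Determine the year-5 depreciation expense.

$34,840

Depreciable base = $312,040 − $12,000 = $300,040.
Year 1: DB = ⌊$312,040 × 150%/7⌋ = $66,865; SL = ⌊$300,040/7⌋ = $42,862 → take DB $66,865. Book value $245,175.
Year 2: DB = ⌊$245,175 × 150%/7⌋ = $52,537; SL = ⌊$233,175/6⌋ = $38,862 → take DB $52,537. Book value $192,638.
Year 3: DB = ⌊$192,638 × 150%/7⌋ = $41,279; SL = ⌊$180,638/5⌋ = $36,127 → take DB $41,279. Book value $151,359.
Year 4: DB = ⌊$151,359 × 150%/7⌋ = $32,434; SL = ⌊$139,359/4⌋ = $34,839 → take SL $34,839. Book value $116,520.
Year 5: DB = ⌊$116,520 × 150%/7⌋ = $24,968; SL = ⌊$104,520/3⌋ = $34,840 → take SL $34,840. Book value $81,680.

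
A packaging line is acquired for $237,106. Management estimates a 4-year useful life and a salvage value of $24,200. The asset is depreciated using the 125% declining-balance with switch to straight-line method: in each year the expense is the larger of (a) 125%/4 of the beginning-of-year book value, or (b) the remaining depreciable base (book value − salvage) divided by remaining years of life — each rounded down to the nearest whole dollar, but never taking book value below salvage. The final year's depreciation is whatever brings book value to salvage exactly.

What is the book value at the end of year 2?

Depreciable base = $237,106 − $24,200 = $212,906.
Year 1: DB = ⌊$237,106 × 125%/4⌋ = $74,095; SL = ⌊$212,906/4⌋ = $53,226 → take DB $74,095. Book value $163,011.
Year 2: DB = ⌊$163,011 × 125%/4⌋ = $50,940; SL = ⌊$138,811/3⌋ = $46,270 → take DB $50,940. Book value $112,071.

$112,071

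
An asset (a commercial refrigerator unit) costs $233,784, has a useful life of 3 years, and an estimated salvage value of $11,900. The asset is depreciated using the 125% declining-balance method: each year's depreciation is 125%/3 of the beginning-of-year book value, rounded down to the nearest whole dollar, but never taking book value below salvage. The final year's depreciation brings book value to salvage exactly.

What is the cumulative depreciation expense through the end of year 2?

$154,232

Depreciable base = $233,784 − $11,900 = $221,884.
Year 1: ⌊$233,784 × 125%/3⌋ = $97,410. Book value $136,374.
Year 2: ⌊$136,374 × 125%/3⌋ = $56,822. Book value $79,552.
Accumulated through year 2 = $233,784 − $79,552 = $154,232.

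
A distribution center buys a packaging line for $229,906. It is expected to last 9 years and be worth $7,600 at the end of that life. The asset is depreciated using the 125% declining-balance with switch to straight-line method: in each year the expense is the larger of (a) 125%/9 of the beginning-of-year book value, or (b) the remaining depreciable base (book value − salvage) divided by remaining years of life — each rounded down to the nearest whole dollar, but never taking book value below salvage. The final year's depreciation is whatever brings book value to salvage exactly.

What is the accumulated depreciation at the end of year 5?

$129,504

Depreciable base = $229,906 − $7,600 = $222,306.
Year 1: DB = ⌊$229,906 × 125%/9⌋ = $31,931; SL = ⌊$222,306/9⌋ = $24,700 → take DB $31,931. Book value $197,975.
Year 2: DB = ⌊$197,975 × 125%/9⌋ = $27,496; SL = ⌊$190,375/8⌋ = $23,796 → take DB $27,496. Book value $170,479.
Year 3: DB = ⌊$170,479 × 125%/9⌋ = $23,677; SL = ⌊$162,879/7⌋ = $23,268 → take DB $23,677. Book value $146,802.
Year 4: DB = ⌊$146,802 × 125%/9⌋ = $20,389; SL = ⌊$139,202/6⌋ = $23,200 → take SL $23,200. Book value $123,602.
Year 5: DB = ⌊$123,602 × 125%/9⌋ = $17,166; SL = ⌊$116,002/5⌋ = $23,200 → take SL $23,200. Book value $100,402.
Accumulated through year 5 = $229,906 − $100,402 = $129,504.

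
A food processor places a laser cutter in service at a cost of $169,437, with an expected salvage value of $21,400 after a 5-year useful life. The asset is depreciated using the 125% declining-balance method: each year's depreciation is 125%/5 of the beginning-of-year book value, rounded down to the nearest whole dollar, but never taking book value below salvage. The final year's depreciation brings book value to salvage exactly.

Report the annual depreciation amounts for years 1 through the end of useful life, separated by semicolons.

$42,359; $31,769; $23,827; $17,870; $32,212

Depreciable base = $169,437 − $21,400 = $148,037.
Year 1: ⌊$169,437 × 125%/5⌋ = $42,359. Book value $127,078.
Year 2: ⌊$127,078 × 125%/5⌋ = $31,769. Book value $95,309.
Year 3: ⌊$95,309 × 125%/5⌋ = $23,827. Book value $71,482.
Year 4: ⌊$71,482 × 125%/5⌋ = $17,870. Book value $53,612.
Year 5 (final): $53,612 − $21,400 = $32,212. Book value $21,400.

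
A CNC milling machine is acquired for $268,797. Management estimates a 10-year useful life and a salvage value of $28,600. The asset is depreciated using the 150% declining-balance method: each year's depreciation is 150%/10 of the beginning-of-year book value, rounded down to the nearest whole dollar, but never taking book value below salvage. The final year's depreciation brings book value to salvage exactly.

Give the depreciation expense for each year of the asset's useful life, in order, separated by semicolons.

$40,319; $34,271; $29,131; $24,761; $21,047; $17,890; $15,206; $12,925; $10,987; $33,660

Depreciable base = $268,797 − $28,600 = $240,197.
Year 1: ⌊$268,797 × 150%/10⌋ = $40,319. Book value $228,478.
Year 2: ⌊$228,478 × 150%/10⌋ = $34,271. Book value $194,207.
Year 3: ⌊$194,207 × 150%/10⌋ = $29,131. Book value $165,076.
Year 4: ⌊$165,076 × 150%/10⌋ = $24,761. Book value $140,315.
Year 5: ⌊$140,315 × 150%/10⌋ = $21,047. Book value $119,268.
Year 6: ⌊$119,268 × 150%/10⌋ = $17,890. Book value $101,378.
Year 7: ⌊$101,378 × 150%/10⌋ = $15,206. Book value $86,172.
Year 8: ⌊$86,172 × 150%/10⌋ = $12,925. Book value $73,247.
Year 9: ⌊$73,247 × 150%/10⌋ = $10,987. Book value $62,260.
Year 10 (final): $62,260 − $28,600 = $33,660. Book value $28,600.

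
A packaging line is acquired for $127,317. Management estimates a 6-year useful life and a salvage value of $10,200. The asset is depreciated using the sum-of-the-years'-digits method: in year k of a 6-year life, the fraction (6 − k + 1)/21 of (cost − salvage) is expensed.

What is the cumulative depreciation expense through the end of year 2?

$61,347

Depreciable base = $127,317 − $10,200 = $117,117.
Sum of the years' digits = 6+5+4+3+2+1 = 21.
Year 1: $117,117 × 6/21 = $33,462. Book value $93,855.
Year 2: $117,117 × 5/21 = $27,885. Book value $65,970.
Accumulated through year 2 = $127,317 − $65,970 = $61,347.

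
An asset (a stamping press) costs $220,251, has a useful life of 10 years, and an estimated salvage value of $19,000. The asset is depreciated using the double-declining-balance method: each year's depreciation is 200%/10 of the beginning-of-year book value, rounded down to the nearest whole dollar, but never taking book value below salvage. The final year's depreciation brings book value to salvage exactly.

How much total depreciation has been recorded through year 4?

Depreciable base = $220,251 − $19,000 = $201,251.
Year 1: ⌊$220,251 × 200%/10⌋ = $44,050. Book value $176,201.
Year 2: ⌊$176,201 × 200%/10⌋ = $35,240. Book value $140,961.
Year 3: ⌊$140,961 × 200%/10⌋ = $28,192. Book value $112,769.
Year 4: ⌊$112,769 × 200%/10⌋ = $22,553. Book value $90,216.
Accumulated through year 4 = $220,251 − $90,216 = $130,035.

$130,035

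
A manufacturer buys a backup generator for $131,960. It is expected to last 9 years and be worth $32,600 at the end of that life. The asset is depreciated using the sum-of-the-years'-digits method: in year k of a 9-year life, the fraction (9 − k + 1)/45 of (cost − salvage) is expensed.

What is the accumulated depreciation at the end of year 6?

Depreciable base = $131,960 − $32,600 = $99,360.
Sum of the years' digits = 9+8+7+6+5+4+3+2+1 = 45.
Year 1: $99,360 × 9/45 = $19,872. Book value $112,088.
Year 2: $99,360 × 8/45 = $17,664. Book value $94,424.
Year 3: $99,360 × 7/45 = $15,456. Book value $78,968.
Year 4: $99,360 × 6/45 = $13,248. Book value $65,720.
Year 5: $99,360 × 5/45 = $11,040. Book value $54,680.
Year 6: $99,360 × 4/45 = $8,832. Book value $45,848.
Accumulated through year 6 = $131,960 − $45,848 = $86,112.

$86,112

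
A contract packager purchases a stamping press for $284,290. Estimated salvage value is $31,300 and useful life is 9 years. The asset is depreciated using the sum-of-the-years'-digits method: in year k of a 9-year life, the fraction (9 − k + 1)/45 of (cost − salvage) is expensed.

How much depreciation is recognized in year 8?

$11,244

Depreciable base = $284,290 − $31,300 = $252,990.
Sum of the years' digits = 9+8+7+6+5+4+3+2+1 = 45.
Year 1: $252,990 × 9/45 = $50,598. Book value $233,692.
Year 2: $252,990 × 8/45 = $44,976. Book value $188,716.
Year 3: $252,990 × 7/45 = $39,354. Book value $149,362.
Year 4: $252,990 × 6/45 = $33,732. Book value $115,630.
Year 5: $252,990 × 5/45 = $28,110. Book value $87,520.
Year 6: $252,990 × 4/45 = $22,488. Book value $65,032.
Year 7: $252,990 × 3/45 = $16,866. Book value $48,166.
Year 8: $252,990 × 2/45 = $11,244. Book value $36,922.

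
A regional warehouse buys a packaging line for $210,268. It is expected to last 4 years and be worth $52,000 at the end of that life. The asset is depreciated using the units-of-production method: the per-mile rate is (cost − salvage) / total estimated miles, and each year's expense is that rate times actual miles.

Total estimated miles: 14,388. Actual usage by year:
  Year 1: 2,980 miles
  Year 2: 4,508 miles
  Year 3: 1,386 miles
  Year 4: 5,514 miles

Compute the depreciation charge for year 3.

Depreciable base = $210,268 − $52,000 = $158,268.
Rate = $158,268 / 14,388 miles = $11 per mile.
Year 1: 2,980 × $11 = $32,780. Book value $177,488.
Year 2: 4,508 × $11 = $49,588. Book value $127,900.
Year 3: 1,386 × $11 = $15,246. Book value $112,654.

$15,246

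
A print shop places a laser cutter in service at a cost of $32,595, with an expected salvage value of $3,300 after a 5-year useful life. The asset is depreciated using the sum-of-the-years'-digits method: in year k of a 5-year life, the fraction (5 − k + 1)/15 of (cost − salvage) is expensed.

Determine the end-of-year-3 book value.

Depreciable base = $32,595 − $3,300 = $29,295.
Sum of the years' digits = 5+4+3+2+1 = 15.
Year 1: $29,295 × 5/15 = $9,765. Book value $22,830.
Year 2: $29,295 × 4/15 = $7,812. Book value $15,018.
Year 3: $29,295 × 3/15 = $5,859. Book value $9,159.

$9,159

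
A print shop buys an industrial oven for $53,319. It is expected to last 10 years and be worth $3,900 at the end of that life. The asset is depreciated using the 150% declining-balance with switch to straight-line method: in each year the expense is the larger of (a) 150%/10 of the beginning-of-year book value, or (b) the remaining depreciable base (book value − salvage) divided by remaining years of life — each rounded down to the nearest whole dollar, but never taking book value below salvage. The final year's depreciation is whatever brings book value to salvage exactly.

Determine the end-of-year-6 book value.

Depreciable base = $53,319 − $3,900 = $49,419.
Year 1: DB = ⌊$53,319 × 150%/10⌋ = $7,997; SL = ⌊$49,419/10⌋ = $4,941 → take DB $7,997. Book value $45,322.
Year 2: DB = ⌊$45,322 × 150%/10⌋ = $6,798; SL = ⌊$41,422/9⌋ = $4,602 → take DB $6,798. Book value $38,524.
Year 3: DB = ⌊$38,524 × 150%/10⌋ = $5,778; SL = ⌊$34,624/8⌋ = $4,328 → take DB $5,778. Book value $32,746.
Year 4: DB = ⌊$32,746 × 150%/10⌋ = $4,911; SL = ⌊$28,846/7⌋ = $4,120 → take DB $4,911. Book value $27,835.
Year 5: DB = ⌊$27,835 × 150%/10⌋ = $4,175; SL = ⌊$23,935/6⌋ = $3,989 → take DB $4,175. Book value $23,660.
Year 6: DB = ⌊$23,660 × 150%/10⌋ = $3,549; SL = ⌊$19,760/5⌋ = $3,952 → take SL $3,952. Book value $19,708.

$19,708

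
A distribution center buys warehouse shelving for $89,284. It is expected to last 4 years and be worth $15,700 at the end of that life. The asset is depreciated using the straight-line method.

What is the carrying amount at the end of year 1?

$70,888

Depreciable base = $89,284 − $15,700 = $73,584.
Annual expense = $73,584 / 4 = $18,396.
End of year 1: book value $70,888.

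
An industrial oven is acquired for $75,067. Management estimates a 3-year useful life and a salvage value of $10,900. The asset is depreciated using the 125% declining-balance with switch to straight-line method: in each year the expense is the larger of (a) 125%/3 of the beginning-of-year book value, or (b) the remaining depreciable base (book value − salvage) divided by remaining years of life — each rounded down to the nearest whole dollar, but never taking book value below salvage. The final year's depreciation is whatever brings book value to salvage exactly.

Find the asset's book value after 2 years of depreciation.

$25,545

Depreciable base = $75,067 − $10,900 = $64,167.
Year 1: DB = ⌊$75,067 × 125%/3⌋ = $31,277; SL = ⌊$64,167/3⌋ = $21,389 → take DB $31,277. Book value $43,790.
Year 2: DB = ⌊$43,790 × 125%/3⌋ = $18,245; SL = ⌊$32,890/2⌋ = $16,445 → take DB $18,245. Book value $25,545.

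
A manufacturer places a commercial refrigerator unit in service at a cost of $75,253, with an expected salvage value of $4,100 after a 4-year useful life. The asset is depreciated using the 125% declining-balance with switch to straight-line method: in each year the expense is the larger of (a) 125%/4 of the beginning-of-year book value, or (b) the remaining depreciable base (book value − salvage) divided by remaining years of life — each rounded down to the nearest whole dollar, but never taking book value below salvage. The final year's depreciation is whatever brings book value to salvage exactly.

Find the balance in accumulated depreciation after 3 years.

Depreciable base = $75,253 − $4,100 = $71,153.
Year 1: DB = ⌊$75,253 × 125%/4⌋ = $23,516; SL = ⌊$71,153/4⌋ = $17,788 → take DB $23,516. Book value $51,737.
Year 2: DB = ⌊$51,737 × 125%/4⌋ = $16,167; SL = ⌊$47,637/3⌋ = $15,879 → take DB $16,167. Book value $35,570.
Year 3: DB = ⌊$35,570 × 125%/4⌋ = $11,115; SL = ⌊$31,470/2⌋ = $15,735 → take SL $15,735. Book value $19,835.
Accumulated through year 3 = $75,253 − $19,835 = $55,418.

$55,418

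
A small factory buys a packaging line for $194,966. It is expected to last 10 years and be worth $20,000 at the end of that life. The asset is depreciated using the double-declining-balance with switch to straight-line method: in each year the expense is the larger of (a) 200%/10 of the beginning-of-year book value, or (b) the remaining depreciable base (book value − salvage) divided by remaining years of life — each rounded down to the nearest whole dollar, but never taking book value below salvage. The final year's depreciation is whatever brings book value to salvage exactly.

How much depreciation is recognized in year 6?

$12,777

Depreciable base = $194,966 − $20,000 = $174,966.
Year 1: DB = ⌊$194,966 × 200%/10⌋ = $38,993; SL = ⌊$174,966/10⌋ = $17,496 → take DB $38,993. Book value $155,973.
Year 2: DB = ⌊$155,973 × 200%/10⌋ = $31,194; SL = ⌊$135,973/9⌋ = $15,108 → take DB $31,194. Book value $124,779.
Year 3: DB = ⌊$124,779 × 200%/10⌋ = $24,955; SL = ⌊$104,779/8⌋ = $13,097 → take DB $24,955. Book value $99,824.
Year 4: DB = ⌊$99,824 × 200%/10⌋ = $19,964; SL = ⌊$79,824/7⌋ = $11,403 → take DB $19,964. Book value $79,860.
Year 5: DB = ⌊$79,860 × 200%/10⌋ = $15,972; SL = ⌊$59,860/6⌋ = $9,976 → take DB $15,972. Book value $63,888.
Year 6: DB = ⌊$63,888 × 200%/10⌋ = $12,777; SL = ⌊$43,888/5⌋ = $8,777 → take DB $12,777. Book value $51,111.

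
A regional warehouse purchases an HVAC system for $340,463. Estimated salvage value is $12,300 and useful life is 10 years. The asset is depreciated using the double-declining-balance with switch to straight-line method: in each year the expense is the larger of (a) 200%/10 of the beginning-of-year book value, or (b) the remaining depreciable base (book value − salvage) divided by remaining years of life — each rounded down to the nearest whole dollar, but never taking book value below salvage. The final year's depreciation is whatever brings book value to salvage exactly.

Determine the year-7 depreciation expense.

Depreciable base = $340,463 − $12,300 = $328,163.
Year 1: DB = ⌊$340,463 × 200%/10⌋ = $68,092; SL = ⌊$328,163/10⌋ = $32,816 → take DB $68,092. Book value $272,371.
Year 2: DB = ⌊$272,371 × 200%/10⌋ = $54,474; SL = ⌊$260,071/9⌋ = $28,896 → take DB $54,474. Book value $217,897.
Year 3: DB = ⌊$217,897 × 200%/10⌋ = $43,579; SL = ⌊$205,597/8⌋ = $25,699 → take DB $43,579. Book value $174,318.
Year 4: DB = ⌊$174,318 × 200%/10⌋ = $34,863; SL = ⌊$162,018/7⌋ = $23,145 → take DB $34,863. Book value $139,455.
Year 5: DB = ⌊$139,455 × 200%/10⌋ = $27,891; SL = ⌊$127,155/6⌋ = $21,192 → take DB $27,891. Book value $111,564.
Year 6: DB = ⌊$111,564 × 200%/10⌋ = $22,312; SL = ⌊$99,264/5⌋ = $19,852 → take DB $22,312. Book value $89,252.
Year 7: DB = ⌊$89,252 × 200%/10⌋ = $17,850; SL = ⌊$76,952/4⌋ = $19,238 → take SL $19,238. Book value $70,014.

$19,238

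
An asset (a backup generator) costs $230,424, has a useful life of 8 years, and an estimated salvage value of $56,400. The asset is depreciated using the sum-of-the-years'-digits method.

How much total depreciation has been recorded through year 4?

Depreciable base = $230,424 − $56,400 = $174,024.
Sum of the years' digits = 8+7+6+5+4+3+2+1 = 36.
Year 1: $174,024 × 8/36 = $38,672. Book value $191,752.
Year 2: $174,024 × 7/36 = $33,838. Book value $157,914.
Year 3: $174,024 × 6/36 = $29,004. Book value $128,910.
Year 4: $174,024 × 5/36 = $24,170. Book value $104,740.
Accumulated through year 4 = $230,424 − $104,740 = $125,684.

$125,684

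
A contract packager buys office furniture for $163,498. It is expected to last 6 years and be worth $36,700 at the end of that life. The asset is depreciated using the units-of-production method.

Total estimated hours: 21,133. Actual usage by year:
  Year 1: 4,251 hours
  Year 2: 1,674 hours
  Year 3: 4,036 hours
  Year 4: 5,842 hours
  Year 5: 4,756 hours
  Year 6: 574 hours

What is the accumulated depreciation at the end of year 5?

$123,354

Depreciable base = $163,498 − $36,700 = $126,798.
Rate = $126,798 / 21,133 hours = $6 per hour.
Year 1: 4,251 × $6 = $25,506. Book value $137,992.
Year 2: 1,674 × $6 = $10,044. Book value $127,948.
Year 3: 4,036 × $6 = $24,216. Book value $103,732.
Year 4: 5,842 × $6 = $35,052. Book value $68,680.
Year 5: 4,756 × $6 = $28,536. Book value $40,144.
Accumulated through year 5 = $163,498 − $40,144 = $123,354.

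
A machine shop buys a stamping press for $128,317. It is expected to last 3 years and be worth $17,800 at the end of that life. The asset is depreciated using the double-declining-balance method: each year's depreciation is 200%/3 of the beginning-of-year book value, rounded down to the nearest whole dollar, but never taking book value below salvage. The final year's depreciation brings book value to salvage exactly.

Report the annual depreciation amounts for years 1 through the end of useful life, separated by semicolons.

Depreciable base = $128,317 − $17,800 = $110,517.
Year 1: ⌊$128,317 × 200%/3⌋ = $85,544. Book value $42,773.
Year 2: ⌊$42,773 × 200%/3⌋ = $28,515, capped at $24,973. Book value $17,800.
Year 3 (final): $17,800 − $17,800 = $0. Book value $17,800.

$85,544; $24,973; $0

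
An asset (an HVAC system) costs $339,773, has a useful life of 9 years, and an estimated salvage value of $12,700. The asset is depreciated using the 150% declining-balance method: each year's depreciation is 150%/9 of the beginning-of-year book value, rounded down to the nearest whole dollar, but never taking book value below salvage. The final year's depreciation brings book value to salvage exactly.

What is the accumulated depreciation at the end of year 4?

$175,914

Depreciable base = $339,773 − $12,700 = $327,073.
Year 1: ⌊$339,773 × 150%/9⌋ = $56,628. Book value $283,145.
Year 2: ⌊$283,145 × 150%/9⌋ = $47,190. Book value $235,955.
Year 3: ⌊$235,955 × 150%/9⌋ = $39,325. Book value $196,630.
Year 4: ⌊$196,630 × 150%/9⌋ = $32,771. Book value $163,859.
Accumulated through year 4 = $339,773 − $163,859 = $175,914.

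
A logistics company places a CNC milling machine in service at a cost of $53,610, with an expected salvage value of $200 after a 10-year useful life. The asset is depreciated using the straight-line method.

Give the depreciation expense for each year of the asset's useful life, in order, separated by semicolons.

$5,341; $5,341; $5,341; $5,341; $5,341; $5,341; $5,341; $5,341; $5,341; $5,341

Depreciable base = $53,610 − $200 = $53,410.
Annual expense = $53,410 / 10 = $5,341.
End of year 1: book value $48,269.
End of year 2: book value $42,928.
End of year 3: book value $37,587.
End of year 4: book value $32,246.
End of year 5: book value $26,905.
End of year 6: book value $21,564.
End of year 7: book value $16,223.
End of year 8: book value $10,882.
End of year 9: book value $5,541.
End of year 10: book value $200.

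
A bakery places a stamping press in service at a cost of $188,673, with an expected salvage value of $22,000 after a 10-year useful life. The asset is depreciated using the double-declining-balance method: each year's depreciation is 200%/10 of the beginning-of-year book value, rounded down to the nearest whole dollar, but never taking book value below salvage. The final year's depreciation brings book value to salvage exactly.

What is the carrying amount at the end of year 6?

Depreciable base = $188,673 − $22,000 = $166,673.
Year 1: ⌊$188,673 × 200%/10⌋ = $37,734. Book value $150,939.
Year 2: ⌊$150,939 × 200%/10⌋ = $30,187. Book value $120,752.
Year 3: ⌊$120,752 × 200%/10⌋ = $24,150. Book value $96,602.
Year 4: ⌊$96,602 × 200%/10⌋ = $19,320. Book value $77,282.
Year 5: ⌊$77,282 × 200%/10⌋ = $15,456. Book value $61,826.
Year 6: ⌊$61,826 × 200%/10⌋ = $12,365. Book value $49,461.

$49,461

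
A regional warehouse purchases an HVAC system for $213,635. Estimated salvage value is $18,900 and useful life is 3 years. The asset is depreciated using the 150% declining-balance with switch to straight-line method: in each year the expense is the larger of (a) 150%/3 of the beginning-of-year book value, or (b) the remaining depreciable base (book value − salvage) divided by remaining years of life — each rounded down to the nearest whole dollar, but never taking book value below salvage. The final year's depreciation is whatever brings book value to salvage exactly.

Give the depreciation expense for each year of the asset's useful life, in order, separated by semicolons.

$106,817; $53,409; $34,509

Depreciable base = $213,635 − $18,900 = $194,735.
Year 1: DB = ⌊$213,635 × 150%/3⌋ = $106,817; SL = ⌊$194,735/3⌋ = $64,911 → take DB $106,817. Book value $106,818.
Year 2: DB = ⌊$106,818 × 150%/3⌋ = $53,409; SL = ⌊$87,918/2⌋ = $43,959 → take DB $53,409. Book value $53,409.
Year 3 (final): $53,409 − $18,900 = $34,509. Book value $18,900.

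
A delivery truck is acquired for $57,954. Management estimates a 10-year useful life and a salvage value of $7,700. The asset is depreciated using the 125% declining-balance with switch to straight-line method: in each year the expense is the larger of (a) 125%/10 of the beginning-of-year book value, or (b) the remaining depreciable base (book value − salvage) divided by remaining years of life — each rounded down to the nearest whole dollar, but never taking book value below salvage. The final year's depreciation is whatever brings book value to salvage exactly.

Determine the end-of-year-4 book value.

$33,973

Depreciable base = $57,954 − $7,700 = $50,254.
Year 1: DB = ⌊$57,954 × 125%/10⌋ = $7,244; SL = ⌊$50,254/10⌋ = $5,025 → take DB $7,244. Book value $50,710.
Year 2: DB = ⌊$50,710 × 125%/10⌋ = $6,338; SL = ⌊$43,010/9⌋ = $4,778 → take DB $6,338. Book value $44,372.
Year 3: DB = ⌊$44,372 × 125%/10⌋ = $5,546; SL = ⌊$36,672/8⌋ = $4,584 → take DB $5,546. Book value $38,826.
Year 4: DB = ⌊$38,826 × 125%/10⌋ = $4,853; SL = ⌊$31,126/7⌋ = $4,446 → take DB $4,853. Book value $33,973.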